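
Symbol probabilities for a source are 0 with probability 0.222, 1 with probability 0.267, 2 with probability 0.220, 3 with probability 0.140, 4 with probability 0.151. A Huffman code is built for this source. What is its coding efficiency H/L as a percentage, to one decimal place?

99.5%

Entropy H = −Σ p log₂ p ≈ 2.2802 bits.
Huffman merges: 7/50+151/1000→291/1000; 11/50+111/500→221/500; 267/1000+291/1000→279/500; 221/500+279/500→1. L = 2291/1000 ≈ 2.2910.
Efficiency = H/L = 2.2802/2.2910 = 99.5%.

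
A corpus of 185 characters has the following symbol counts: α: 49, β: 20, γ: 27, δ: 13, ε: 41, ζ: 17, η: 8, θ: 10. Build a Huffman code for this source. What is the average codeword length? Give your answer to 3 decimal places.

2.773 bits/symbol

Probabilities are the counts divided by 185.
Repeatedly combine the two least-probable nodes; the expected code length is the sum of the merged weights.
merge 8/185 + 2/37 → 18/185
merge 13/185 + 17/185 → 6/37
merge 18/185 + 4/37 → 38/185
merge 27/185 + 6/37 → 57/185
merge 38/185 + 41/185 → 79/185
merge 49/185 + 57/185 → 106/185
merge 79/185 + 106/185 → 1
L = 18/185 + 6/37 + 38/185 + 57/185 + 79/185 + 106/185 + 1 = 513/185 ≈ 2.773 bits/symbol.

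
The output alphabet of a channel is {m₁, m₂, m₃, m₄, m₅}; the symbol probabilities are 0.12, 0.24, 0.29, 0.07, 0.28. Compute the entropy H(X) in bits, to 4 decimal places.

2.1619 bits

H = −Σ pᵢ log₂ pᵢ.
−0.12·log₂(0.12) = 0.3671
−0.24·log₂(0.24) = 0.4941
−0.29·log₂(0.29) = 0.5179
−0.07·log₂(0.07) = 0.2686
−0.28·log₂(0.28) = 0.5142
Sum ≈ 2.1619 → 2.1619 bits.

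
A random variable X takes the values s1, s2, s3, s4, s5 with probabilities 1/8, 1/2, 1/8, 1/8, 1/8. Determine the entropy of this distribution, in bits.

Each probability is a power of 1/2, so log₂(1/p) is an integer.
H = Σ p·log₂(1/p) = 1/8·3 + 1/2·1 + 1/8·3 + 1/8·3 + 1/8·3 = 2 bits.

2 bits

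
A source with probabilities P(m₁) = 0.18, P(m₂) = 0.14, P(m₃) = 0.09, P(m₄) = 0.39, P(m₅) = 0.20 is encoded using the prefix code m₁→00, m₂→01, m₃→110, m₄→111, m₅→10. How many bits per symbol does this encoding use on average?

2.48 bits/symbol

L̄ = Σ pᵢ·ℓᵢ = 0.18·2 + 0.14·2 + 0.09·3 + 0.39·3 + 0.20·2 = 2.48 bits/symbol.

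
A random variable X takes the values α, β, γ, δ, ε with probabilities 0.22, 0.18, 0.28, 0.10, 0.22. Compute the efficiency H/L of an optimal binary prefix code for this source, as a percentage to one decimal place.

98.8%

Entropy H = −Σ p log₂ p ≈ 2.2529 bits.
Huffman merges: 1/10+9/50→7/25; 11/50+11/50→11/25; 7/25+7/25→14/25; 11/25+14/25→1. L = 57/25 ≈ 2.2800.
Efficiency = H/L = 2.2529/2.2800 = 98.8%.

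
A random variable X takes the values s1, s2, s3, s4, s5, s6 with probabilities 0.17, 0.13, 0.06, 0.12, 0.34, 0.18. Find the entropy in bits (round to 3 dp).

2.402 bits

H = −Σ pᵢ log₂ pᵢ.
−0.17·log₂(0.17) = 0.4346
−0.13·log₂(0.13) = 0.3826
−0.06·log₂(0.06) = 0.2435
−0.12·log₂(0.12) = 0.3671
−0.34·log₂(0.34) = 0.5292
−0.18·log₂(0.18) = 0.4453
Sum ≈ 2.4023 → 2.402 bits.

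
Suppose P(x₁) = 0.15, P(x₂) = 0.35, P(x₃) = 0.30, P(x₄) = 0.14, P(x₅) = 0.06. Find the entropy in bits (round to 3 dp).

H = −Σ pᵢ log₂ pᵢ.
−0.15·log₂(0.15) = 0.4105
−0.35·log₂(0.35) = 0.5301
−0.30·log₂(0.30) = 0.5211
−0.14·log₂(0.14) = 0.3971
−0.06·log₂(0.06) = 0.2435
Sum ≈ 2.1024 → 2.102 bits.

2.102 bits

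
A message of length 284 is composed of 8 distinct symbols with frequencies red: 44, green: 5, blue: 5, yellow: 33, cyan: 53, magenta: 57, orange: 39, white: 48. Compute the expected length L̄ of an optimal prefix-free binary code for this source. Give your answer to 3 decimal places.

2.799 bits/symbol

Probabilities are the counts divided by 284.
Repeatedly combine the two least-probable nodes; the expected code length is the sum of the merged weights.
merge 5/284 + 5/284 → 5/142
merge 5/142 + 33/284 → 43/284
merge 39/284 + 43/284 → 41/142
merge 11/71 + 12/71 → 23/71
merge 53/284 + 57/284 → 55/142
merge 41/142 + 23/71 → 87/142
merge 55/142 + 87/142 → 1
L = 5/142 + 43/284 + 41/142 + 23/71 + 55/142 + 87/142 + 1 = 795/284 ≈ 2.799 bits/symbol.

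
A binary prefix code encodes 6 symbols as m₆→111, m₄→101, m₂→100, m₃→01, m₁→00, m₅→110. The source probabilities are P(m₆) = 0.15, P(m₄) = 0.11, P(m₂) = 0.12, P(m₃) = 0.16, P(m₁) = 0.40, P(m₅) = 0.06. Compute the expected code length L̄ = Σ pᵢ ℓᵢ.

L̄ = Σ pᵢ·ℓᵢ = 0.15·3 + 0.11·3 + 0.12·3 + 0.16·2 + 0.40·2 + 0.06·3 = 2.44 bits/symbol.

2.44 bits/symbol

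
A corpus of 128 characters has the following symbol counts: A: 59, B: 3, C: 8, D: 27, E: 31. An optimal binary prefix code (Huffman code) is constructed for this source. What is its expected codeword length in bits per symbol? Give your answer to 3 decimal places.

Probabilities are the counts divided by 128.
Repeatedly combine the two least-probable nodes; the expected code length is the sum of the merged weights.
merge 3/128 + 1/16 → 11/128
merge 11/128 + 27/128 → 19/64
merge 31/128 + 19/64 → 69/128
merge 59/128 + 69/128 → 1
L = 11/128 + 19/64 + 69/128 + 1 = 123/64 ≈ 1.922 bits/symbol.

1.922 bits/symbol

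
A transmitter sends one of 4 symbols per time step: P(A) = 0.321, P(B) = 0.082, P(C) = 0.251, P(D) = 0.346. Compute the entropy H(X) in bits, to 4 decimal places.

1.8524 bits

H = −Σ pᵢ log₂ pᵢ.
−0.321·log₂(0.321) = 0.5262
−0.082·log₂(0.082) = 0.2959
−0.251·log₂(0.251) = 0.5006
−0.346·log₂(0.346) = 0.5298
Sum ≈ 1.8524 → 1.8524 bits.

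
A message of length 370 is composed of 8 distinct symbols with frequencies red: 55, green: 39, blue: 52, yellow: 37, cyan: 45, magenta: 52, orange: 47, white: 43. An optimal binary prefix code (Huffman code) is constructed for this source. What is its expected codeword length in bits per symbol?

Probabilities are the counts divided by 370.
Repeatedly combine the two least-probable nodes; the expected code length is the sum of the merged weights.
merge 1/10 + 39/370 → 38/185
merge 43/370 + 9/74 → 44/185
merge 47/370 + 26/185 → 99/370
merge 26/185 + 11/74 → 107/370
merge 38/185 + 44/185 → 82/185
merge 99/370 + 107/370 → 103/185
merge 82/185 + 103/185 → 1
L = 38/185 + 44/185 + 99/370 + 107/370 + 82/185 + 103/185 + 1 = 3 bits/symbol.

3 bits/symbol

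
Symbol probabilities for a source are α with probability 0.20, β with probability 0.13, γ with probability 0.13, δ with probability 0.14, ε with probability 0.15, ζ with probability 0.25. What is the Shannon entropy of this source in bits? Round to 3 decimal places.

H = −Σ pᵢ log₂ pᵢ.
−0.20·log₂(0.20) = 0.4644
−0.13·log₂(0.13) = 0.3826
−0.13·log₂(0.13) = 0.3826
−0.14·log₂(0.14) = 0.3971
−0.15·log₂(0.15) = 0.4105
−0.25·log₂(0.25) = 0.5000
Sum ≈ 2.5373 → 2.537 bits.

2.537 bits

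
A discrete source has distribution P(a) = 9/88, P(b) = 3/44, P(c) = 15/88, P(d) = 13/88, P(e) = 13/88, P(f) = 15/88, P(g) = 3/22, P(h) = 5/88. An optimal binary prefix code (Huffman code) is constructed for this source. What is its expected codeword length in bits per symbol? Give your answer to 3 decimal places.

2.955 bits/symbol

Repeatedly combine the two least-probable nodes; the expected code length is the sum of the merged weights.
merge 5/88 + 3/44 → 1/8
merge 9/88 + 1/8 → 5/22
merge 3/22 + 13/88 → 25/88
merge 13/88 + 15/88 → 7/22
merge 15/88 + 5/22 → 35/88
merge 25/88 + 7/22 → 53/88
merge 35/88 + 53/88 → 1
L = 1/8 + 5/22 + 25/88 + 7/22 + 35/88 + 53/88 + 1 = 65/22 ≈ 2.955 bits/symbol.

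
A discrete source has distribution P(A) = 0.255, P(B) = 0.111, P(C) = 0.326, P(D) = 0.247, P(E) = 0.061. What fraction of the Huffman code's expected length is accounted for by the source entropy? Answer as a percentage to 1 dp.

97.9%

Entropy H = −Σ p log₂ p ≈ 2.1263 bits.
Huffman merges: 61/1000+111/1000→43/250; 43/250+247/1000→419/1000; 51/200+163/500→581/1000; 419/1000+581/1000→1. L = 543/250 ≈ 2.1720.
Efficiency = H/L = 2.1263/2.1720 = 97.9%.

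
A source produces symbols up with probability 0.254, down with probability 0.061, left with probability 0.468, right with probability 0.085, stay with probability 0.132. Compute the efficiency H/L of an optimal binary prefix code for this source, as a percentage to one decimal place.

99.6%

Entropy H = −Σ p log₂ p ≈ 1.9489 bits.
Huffman merges: 61/1000+17/200→73/500; 33/250+73/500→139/500; 127/500+139/500→133/250; 117/250+133/250→1. L = 489/250 ≈ 1.9560.
Efficiency = H/L = 1.9489/1.9560 = 99.6%.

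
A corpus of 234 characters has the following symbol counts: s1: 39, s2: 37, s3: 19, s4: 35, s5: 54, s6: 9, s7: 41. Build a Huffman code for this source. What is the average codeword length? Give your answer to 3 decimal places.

2.714 bits/symbol

Probabilities are the counts divided by 234.
Repeatedly combine the two least-probable nodes; the expected code length is the sum of the merged weights.
merge 1/26 + 19/234 → 14/117
merge 14/117 + 35/234 → 7/26
merge 37/234 + 1/6 → 38/117
merge 41/234 + 3/13 → 95/234
merge 7/26 + 38/117 → 139/234
merge 95/234 + 139/234 → 1
L = 14/117 + 7/26 + 38/117 + 95/234 + 139/234 + 1 = 635/234 ≈ 2.714 bits/symbol.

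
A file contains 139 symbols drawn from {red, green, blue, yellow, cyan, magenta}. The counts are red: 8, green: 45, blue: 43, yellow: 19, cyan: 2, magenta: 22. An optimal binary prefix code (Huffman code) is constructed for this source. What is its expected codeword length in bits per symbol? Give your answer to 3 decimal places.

2.281 bits/symbol

Probabilities are the counts divided by 139.
Repeatedly combine the two least-probable nodes; the expected code length is the sum of the merged weights.
merge 2/139 + 8/139 → 10/139
merge 10/139 + 19/139 → 29/139
merge 22/139 + 29/139 → 51/139
merge 43/139 + 45/139 → 88/139
merge 51/139 + 88/139 → 1
L = 10/139 + 29/139 + 51/139 + 88/139 + 1 = 317/139 ≈ 2.281 bits/symbol.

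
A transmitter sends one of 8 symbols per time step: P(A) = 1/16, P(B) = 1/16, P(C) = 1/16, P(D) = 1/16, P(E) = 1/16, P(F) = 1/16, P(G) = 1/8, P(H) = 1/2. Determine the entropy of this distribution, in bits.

2.375 bits

Each probability is a power of 1/2, so log₂(1/p) is an integer.
H = Σ p·log₂(1/p) = 1/16·4 + 1/16·4 + 1/16·4 + 1/16·4 + 1/16·4 + 1/16·4 + 1/8·3 + 1/2·1 = 2.375 bits.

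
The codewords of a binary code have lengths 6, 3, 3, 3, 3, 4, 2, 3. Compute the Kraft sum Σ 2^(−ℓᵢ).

With common denominator 2^6 = 64: Σ 2^(−ℓᵢ) = 1/64 + 8/64 + 8/64 + 8/64 + 8/64 + 4/64 + 16/64 + 8/64 = 61/64 = 0.953125.

0.953125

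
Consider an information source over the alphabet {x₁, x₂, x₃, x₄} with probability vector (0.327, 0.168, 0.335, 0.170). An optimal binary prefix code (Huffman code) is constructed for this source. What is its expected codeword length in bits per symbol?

2 bits/symbol

Repeatedly combine the two least-probable nodes; the expected code length is the sum of the merged weights.
merge 21/125 + 17/100 → 169/500
merge 327/1000 + 67/200 → 331/500
merge 169/500 + 331/500 → 1
L = 169/500 + 331/500 + 1 = 2 bits/symbol.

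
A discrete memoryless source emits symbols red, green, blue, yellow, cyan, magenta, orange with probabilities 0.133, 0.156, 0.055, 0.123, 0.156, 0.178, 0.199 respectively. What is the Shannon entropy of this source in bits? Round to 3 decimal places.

H = −Σ pᵢ log₂ pᵢ.
−0.133·log₂(0.133) = 0.3871
−0.156·log₂(0.156) = 0.4181
−0.055·log₂(0.055) = 0.2301
−0.123·log₂(0.123) = 0.3719
−0.156·log₂(0.156) = 0.4181
−0.178·log₂(0.178) = 0.4432
−0.199·log₂(0.199) = 0.4635
Sum ≈ 2.7321 → 2.732 bits.

2.732 bits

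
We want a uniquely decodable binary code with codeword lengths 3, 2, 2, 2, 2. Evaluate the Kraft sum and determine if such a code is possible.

With common denominator 2^3 = 8: Σ 2^(−ℓᵢ) = 1/8 + 2/8 + 2/8 + 2/8 + 2/8 = 9/8 = 1.125.
Kraft's inequality requires Σ ≤ 1; here Σ = 1.125 > 1, so no such prefix code exists.

1.125; no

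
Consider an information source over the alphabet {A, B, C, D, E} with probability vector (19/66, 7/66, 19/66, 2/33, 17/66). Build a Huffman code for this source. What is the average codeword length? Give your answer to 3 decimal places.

2.167 bits/symbol

Repeatedly combine the two least-probable nodes; the expected code length is the sum of the merged weights.
merge 2/33 + 7/66 → 1/6
merge 1/6 + 17/66 → 14/33
merge 19/66 + 19/66 → 19/33
merge 14/33 + 19/33 → 1
L = 1/6 + 14/33 + 19/33 + 1 = 13/6 ≈ 2.167 bits/symbol.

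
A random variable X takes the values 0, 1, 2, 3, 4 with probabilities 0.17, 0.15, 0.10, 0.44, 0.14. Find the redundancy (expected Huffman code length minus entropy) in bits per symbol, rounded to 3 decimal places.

0.024 bits

Entropy H = −Σ p log₂ p ≈ 2.0956 bits.
Huffman merges: 1/10+7/50→6/25; 3/20+17/100→8/25; 6/25+8/25→14/25; 11/25+14/25→1. L = 53/25 ≈ 2.1200.
L − H = 2.1200 − 2.0956 = 0.024 bits.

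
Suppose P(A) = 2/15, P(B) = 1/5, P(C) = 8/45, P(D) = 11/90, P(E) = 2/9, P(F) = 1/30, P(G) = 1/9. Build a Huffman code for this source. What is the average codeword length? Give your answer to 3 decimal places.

Repeatedly combine the two least-probable nodes; the expected code length is the sum of the merged weights.
merge 1/30 + 1/9 → 13/90
merge 11/90 + 2/15 → 23/90
merge 13/90 + 8/45 → 29/90
merge 1/5 + 2/9 → 19/45
merge 23/90 + 29/90 → 26/45
merge 19/45 + 26/45 → 1
L = 13/90 + 23/90 + 29/90 + 19/45 + 26/45 + 1 = 49/18 ≈ 2.722 bits/symbol.

2.722 bits/symbol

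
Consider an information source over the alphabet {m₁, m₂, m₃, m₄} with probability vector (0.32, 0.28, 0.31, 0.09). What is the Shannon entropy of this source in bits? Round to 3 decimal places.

H = −Σ pᵢ log₂ pᵢ.
−0.32·log₂(0.32) = 0.5260
−0.28·log₂(0.28) = 0.5142
−0.31·log₂(0.31) = 0.5238
−0.09·log₂(0.09) = 0.3127
Sum ≈ 1.8767 → 1.877 bits.

1.877 bits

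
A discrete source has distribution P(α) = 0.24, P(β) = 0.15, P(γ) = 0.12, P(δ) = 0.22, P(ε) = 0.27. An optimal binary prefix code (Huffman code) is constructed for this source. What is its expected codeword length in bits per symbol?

2.27 bits/symbol

Repeatedly combine the two least-probable nodes; the expected code length is the sum of the merged weights.
merge 3/25 + 3/20 → 27/100
merge 11/50 + 6/25 → 23/50
merge 27/100 + 27/100 → 27/50
merge 23/50 + 27/50 → 1
L = 27/100 + 23/50 + 27/50 + 1 = 227/100 = 2.27 bits/symbol.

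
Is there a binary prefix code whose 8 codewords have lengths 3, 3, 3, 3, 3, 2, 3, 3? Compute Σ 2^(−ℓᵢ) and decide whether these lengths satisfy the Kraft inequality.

With common denominator 2^3 = 8: Σ 2^(−ℓᵢ) = 1/8 + 1/8 + 1/8 + 1/8 + 1/8 + 2/8 + 1/8 + 1/8 = 9/8 = 1.125.
Kraft's inequality requires Σ ≤ 1; here Σ = 1.125 > 1, so no such prefix code exists.

1.125; no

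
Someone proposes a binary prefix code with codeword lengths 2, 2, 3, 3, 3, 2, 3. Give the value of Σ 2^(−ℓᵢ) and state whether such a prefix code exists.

With common denominator 2^3 = 8: Σ 2^(−ℓᵢ) = 2/8 + 2/8 + 1/8 + 1/8 + 1/8 + 2/8 + 1/8 = 10/8 = 1.25.
Kraft's inequality requires Σ ≤ 1; here Σ = 1.25 > 1, so no such prefix code exists.

1.25; no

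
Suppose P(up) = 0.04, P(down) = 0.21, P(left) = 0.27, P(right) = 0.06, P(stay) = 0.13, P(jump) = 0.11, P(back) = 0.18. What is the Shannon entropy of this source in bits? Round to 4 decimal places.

H = −Σ pᵢ log₂ pᵢ.
−0.04·log₂(0.04) = 0.1858
−0.21·log₂(0.21) = 0.4728
−0.27·log₂(0.27) = 0.5100
−0.06·log₂(0.06) = 0.2435
−0.13·log₂(0.13) = 0.3826
−0.11·log₂(0.11) = 0.3503
−0.18·log₂(0.18) = 0.4453
Sum ≈ 2.5904 → 2.5904 bits.

2.5904 bits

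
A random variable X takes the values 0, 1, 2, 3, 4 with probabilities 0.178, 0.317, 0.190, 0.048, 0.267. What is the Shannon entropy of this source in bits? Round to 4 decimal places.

H = −Σ pᵢ log₂ pᵢ.
−0.178·log₂(0.178) = 0.4432
−0.317·log₂(0.317) = 0.5254
−0.190·log₂(0.190) = 0.4552
−0.048·log₂(0.048) = 0.2103
−0.267·log₂(0.267) = 0.5087
Sum ≈ 2.1428 → 2.1428 bits.

2.1428 bits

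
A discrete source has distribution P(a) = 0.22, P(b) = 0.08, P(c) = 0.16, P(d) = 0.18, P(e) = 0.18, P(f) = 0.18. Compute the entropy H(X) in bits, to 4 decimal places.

2.5310 bits

H = −Σ pᵢ log₂ pᵢ.
−0.22·log₂(0.22) = 0.4806
−0.08·log₂(0.08) = 0.2915
−0.16·log₂(0.16) = 0.4230
−0.18·log₂(0.18) = 0.4453
−0.18·log₂(0.18) = 0.4453
−0.18·log₂(0.18) = 0.4453
Sum ≈ 2.5310 → 2.5310 bits.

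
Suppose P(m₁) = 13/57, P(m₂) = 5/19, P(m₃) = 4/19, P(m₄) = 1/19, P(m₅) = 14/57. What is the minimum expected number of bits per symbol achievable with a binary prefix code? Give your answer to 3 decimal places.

Repeatedly combine the two least-probable nodes; the expected code length is the sum of the merged weights.
merge 1/19 + 4/19 → 5/19
merge 13/57 + 14/57 → 9/19
merge 5/19 + 5/19 → 10/19
merge 9/19 + 10/19 → 1
L = 5/19 + 9/19 + 10/19 + 1 = 43/19 ≈ 2.263 bits/symbol.

2.263 bits/symbol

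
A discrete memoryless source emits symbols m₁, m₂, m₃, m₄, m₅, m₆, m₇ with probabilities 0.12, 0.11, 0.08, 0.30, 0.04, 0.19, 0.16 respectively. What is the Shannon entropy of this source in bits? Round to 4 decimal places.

2.5939 bits

H = −Σ pᵢ log₂ pᵢ.
−0.12·log₂(0.12) = 0.3671
−0.11·log₂(0.11) = 0.3503
−0.08·log₂(0.08) = 0.2915
−0.30·log₂(0.30) = 0.5211
−0.04·log₂(0.04) = 0.1858
−0.19·log₂(0.19) = 0.4552
−0.16·log₂(0.16) = 0.4230
Sum ≈ 2.5939 → 2.5939 bits.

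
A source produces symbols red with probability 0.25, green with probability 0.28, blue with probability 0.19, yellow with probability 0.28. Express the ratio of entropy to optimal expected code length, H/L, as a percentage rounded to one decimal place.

99.2%

Entropy H = −Σ p log₂ p ≈ 1.9837 bits.
Huffman merges: 19/100+1/4→11/25; 7/25+7/25→14/25; 11/25+14/25→1. L = 2 ≈ 2.0000.
Efficiency = H/L = 1.9837/2.0000 = 99.2%.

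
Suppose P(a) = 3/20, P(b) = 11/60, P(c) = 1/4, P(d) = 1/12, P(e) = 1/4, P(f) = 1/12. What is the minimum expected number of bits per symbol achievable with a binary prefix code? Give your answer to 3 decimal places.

2.483 bits/symbol

Repeatedly combine the two least-probable nodes; the expected code length is the sum of the merged weights.
merge 1/12 + 1/12 → 1/6
merge 3/20 + 1/6 → 19/60
merge 11/60 + 1/4 → 13/30
merge 1/4 + 19/60 → 17/30
merge 13/30 + 17/30 → 1
L = 1/6 + 19/60 + 13/30 + 17/30 + 1 = 149/60 ≈ 2.483 bits/symbol.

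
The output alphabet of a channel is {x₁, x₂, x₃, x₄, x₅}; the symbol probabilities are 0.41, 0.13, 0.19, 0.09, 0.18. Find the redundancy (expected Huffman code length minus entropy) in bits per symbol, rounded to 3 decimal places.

Entropy H = −Σ p log₂ p ≈ 2.1232 bits.
Huffman merges: 9/100+13/100→11/50; 9/50+19/100→37/100; 11/50+37/100→59/100; 41/100+59/100→1. L = 109/50 ≈ 2.1800.
L − H = 2.1800 − 2.1232 = 0.057 bits.

0.057 bits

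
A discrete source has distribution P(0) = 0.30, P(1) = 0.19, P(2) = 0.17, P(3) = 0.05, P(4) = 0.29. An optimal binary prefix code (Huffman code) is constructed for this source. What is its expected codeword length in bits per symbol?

2.22 bits/symbol

Repeatedly combine the two least-probable nodes; the expected code length is the sum of the merged weights.
merge 1/20 + 17/100 → 11/50
merge 19/100 + 11/50 → 41/100
merge 29/100 + 3/10 → 59/100
merge 41/100 + 59/100 → 1
L = 11/50 + 41/100 + 59/100 + 1 = 111/50 = 2.22 bits/symbol.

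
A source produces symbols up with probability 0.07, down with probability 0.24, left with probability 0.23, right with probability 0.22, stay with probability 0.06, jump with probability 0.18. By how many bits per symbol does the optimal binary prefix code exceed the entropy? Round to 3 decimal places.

Entropy H = −Σ p log₂ p ≈ 2.4198 bits.
Huffman merges: 3/50+7/100→13/100; 13/100+9/50→31/100; 11/50+23/100→9/20; 6/25+31/100→11/20; 9/20+11/20→1. L = 61/25 ≈ 2.4400.
L − H = 2.4400 − 2.4198 = 0.020 bits.

0.020 bits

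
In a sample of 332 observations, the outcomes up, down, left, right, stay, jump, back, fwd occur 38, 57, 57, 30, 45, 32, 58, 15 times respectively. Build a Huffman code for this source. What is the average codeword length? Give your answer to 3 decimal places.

2.961 bits/symbol

Probabilities are the counts divided by 332.
Repeatedly combine the two least-probable nodes; the expected code length is the sum of the merged weights.
merge 15/332 + 15/166 → 45/332
merge 8/83 + 19/166 → 35/166
merge 45/332 + 45/332 → 45/166
merge 57/332 + 57/332 → 57/166
merge 29/166 + 35/166 → 32/83
merge 45/166 + 57/166 → 51/83
merge 32/83 + 51/83 → 1
L = 45/332 + 35/166 + 45/166 + 57/166 + 32/83 + 51/83 + 1 = 983/332 ≈ 2.961 bits/symbol.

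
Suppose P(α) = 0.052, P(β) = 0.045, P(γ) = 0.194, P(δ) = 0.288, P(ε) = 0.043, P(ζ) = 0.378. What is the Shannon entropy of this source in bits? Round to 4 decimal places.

H = −Σ pᵢ log₂ pᵢ.
−0.052·log₂(0.052) = 0.2218
−0.045·log₂(0.045) = 0.2013
−0.194·log₂(0.194) = 0.4590
−0.288·log₂(0.288) = 0.5172
−0.043·log₂(0.043) = 0.1952
−0.378·log₂(0.378) = 0.5305
Sum ≈ 2.1250 → 2.1250 bits.

2.1250 bits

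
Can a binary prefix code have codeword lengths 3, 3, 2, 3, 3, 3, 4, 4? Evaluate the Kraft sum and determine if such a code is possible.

1; yes

With common denominator 2^4 = 16: Σ 2^(−ℓᵢ) = 2/16 + 2/16 + 4/16 + 2/16 + 2/16 + 2/16 + 1/16 + 1/16 = 16/16 = 1.
Kraft's inequality requires Σ ≤ 1; here Σ = 1 ≤ 1, so such a prefix code exists.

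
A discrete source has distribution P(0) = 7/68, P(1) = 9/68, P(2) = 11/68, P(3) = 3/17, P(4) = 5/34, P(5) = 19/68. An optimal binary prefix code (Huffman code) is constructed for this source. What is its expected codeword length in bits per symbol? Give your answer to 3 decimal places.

Repeatedly combine the two least-probable nodes; the expected code length is the sum of the merged weights.
merge 7/68 + 9/68 → 4/17
merge 5/34 + 11/68 → 21/68
merge 3/17 + 4/17 → 7/17
merge 19/68 + 21/68 → 10/17
merge 7/17 + 10/17 → 1
L = 4/17 + 21/68 + 7/17 + 10/17 + 1 = 173/68 ≈ 2.544 bits/symbol.

2.544 bits/symbol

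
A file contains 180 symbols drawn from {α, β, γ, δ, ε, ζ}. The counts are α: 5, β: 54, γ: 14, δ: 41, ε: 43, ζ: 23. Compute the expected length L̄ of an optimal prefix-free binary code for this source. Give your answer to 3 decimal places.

2.339 bits/symbol

Probabilities are the counts divided by 180.
Repeatedly combine the two least-probable nodes; the expected code length is the sum of the merged weights.
merge 1/36 + 7/90 → 19/180
merge 19/180 + 23/180 → 7/30
merge 41/180 + 7/30 → 83/180
merge 43/180 + 3/10 → 97/180
merge 83/180 + 97/180 → 1
L = 19/180 + 7/30 + 83/180 + 97/180 + 1 = 421/180 ≈ 2.339 bits/symbol.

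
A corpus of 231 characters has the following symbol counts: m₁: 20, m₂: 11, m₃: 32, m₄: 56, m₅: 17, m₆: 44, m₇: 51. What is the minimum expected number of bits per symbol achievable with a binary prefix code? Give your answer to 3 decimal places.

2.658 bits/symbol

Probabilities are the counts divided by 231.
Repeatedly combine the two least-probable nodes; the expected code length is the sum of the merged weights.
merge 1/21 + 17/231 → 4/33
merge 20/231 + 4/33 → 16/77
merge 32/231 + 4/21 → 76/231
merge 16/77 + 17/77 → 3/7
merge 8/33 + 76/231 → 4/7
merge 3/7 + 4/7 → 1
L = 4/33 + 16/77 + 76/231 + 3/7 + 4/7 + 1 = 614/231 ≈ 2.658 bits/symbol.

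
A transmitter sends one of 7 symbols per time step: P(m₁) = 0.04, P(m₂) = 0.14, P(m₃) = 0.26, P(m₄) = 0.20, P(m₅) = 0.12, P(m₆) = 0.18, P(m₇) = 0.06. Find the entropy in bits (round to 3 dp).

H = −Σ pᵢ log₂ pᵢ.
−0.04·log₂(0.04) = 0.1858
−0.14·log₂(0.14) = 0.3971
−0.26·log₂(0.26) = 0.5053
−0.20·log₂(0.20) = 0.4644
−0.12·log₂(0.12) = 0.3671
−0.18·log₂(0.18) = 0.4453
−0.06·log₂(0.06) = 0.2435
Sum ≈ 2.6084 → 2.608 bits.

2.608 bits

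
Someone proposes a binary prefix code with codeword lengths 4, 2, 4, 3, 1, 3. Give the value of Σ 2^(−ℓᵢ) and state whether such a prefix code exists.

1.125; no

With common denominator 2^4 = 16: Σ 2^(−ℓᵢ) = 1/16 + 4/16 + 1/16 + 2/16 + 8/16 + 2/16 = 18/16 = 1.125.
Kraft's inequality requires Σ ≤ 1; here Σ = 1.125 > 1, so no such prefix code exists.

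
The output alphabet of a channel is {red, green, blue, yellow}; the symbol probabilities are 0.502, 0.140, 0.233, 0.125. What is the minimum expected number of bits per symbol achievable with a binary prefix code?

Repeatedly combine the two least-probable nodes; the expected code length is the sum of the merged weights.
merge 1/8 + 7/50 → 53/200
merge 233/1000 + 53/200 → 249/500
merge 249/500 + 251/500 → 1
L = 53/200 + 249/500 + 1 = 1763/1000 = 1.763 bits/symbol.

1.763 bits/symbol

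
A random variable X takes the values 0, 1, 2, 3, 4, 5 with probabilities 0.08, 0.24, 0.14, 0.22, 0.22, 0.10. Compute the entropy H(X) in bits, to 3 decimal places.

H = −Σ pᵢ log₂ pᵢ.
−0.08·log₂(0.08) = 0.2915
−0.24·log₂(0.24) = 0.4941
−0.14·log₂(0.14) = 0.3971
−0.22·log₂(0.22) = 0.4806
−0.22·log₂(0.22) = 0.4806
−0.10·log₂(0.10) = 0.3322
Sum ≈ 2.4761 → 2.476 bits.

2.476 bits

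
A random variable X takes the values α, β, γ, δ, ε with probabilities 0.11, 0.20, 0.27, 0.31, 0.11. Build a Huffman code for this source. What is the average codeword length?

2.22 bits/symbol

Repeatedly combine the two least-probable nodes; the expected code length is the sum of the merged weights.
merge 11/100 + 11/100 → 11/50
merge 1/5 + 11/50 → 21/50
merge 27/100 + 31/100 → 29/50
merge 21/50 + 29/50 → 1
L = 11/50 + 21/50 + 29/50 + 1 = 111/50 = 2.22 bits/symbol.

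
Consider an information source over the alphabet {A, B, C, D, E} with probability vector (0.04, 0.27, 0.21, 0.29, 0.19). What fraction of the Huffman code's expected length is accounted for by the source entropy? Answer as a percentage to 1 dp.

96.0%

Entropy H = −Σ p log₂ p ≈ 2.1417 bits.
Huffman merges: 1/25+19/100→23/100; 21/100+23/100→11/25; 27/100+29/100→14/25; 11/25+14/25→1. L = 223/100 ≈ 2.2300.
Efficiency = H/L = 2.1417/2.2300 = 96.0%.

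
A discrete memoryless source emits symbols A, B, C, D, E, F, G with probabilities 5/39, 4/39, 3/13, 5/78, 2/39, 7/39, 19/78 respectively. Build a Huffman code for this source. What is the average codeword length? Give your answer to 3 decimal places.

2.641 bits/symbol

Repeatedly combine the two least-probable nodes; the expected code length is the sum of the merged weights.
merge 2/39 + 5/78 → 3/26
merge 4/39 + 3/26 → 17/78
merge 5/39 + 7/39 → 4/13
merge 17/78 + 3/13 → 35/78
merge 19/78 + 4/13 → 43/78
merge 35/78 + 43/78 → 1
L = 3/26 + 17/78 + 4/13 + 35/78 + 43/78 + 1 = 103/39 ≈ 2.641 bits/symbol.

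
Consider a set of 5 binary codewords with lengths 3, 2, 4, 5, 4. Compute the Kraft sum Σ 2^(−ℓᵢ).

With common denominator 2^5 = 32: Σ 2^(−ℓᵢ) = 4/32 + 8/32 + 2/32 + 1/32 + 2/32 = 17/32 = 0.53125.

0.53125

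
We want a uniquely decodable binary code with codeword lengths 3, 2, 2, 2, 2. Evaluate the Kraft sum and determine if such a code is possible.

1.125; no

With common denominator 2^3 = 8: Σ 2^(−ℓᵢ) = 1/8 + 2/8 + 2/8 + 2/8 + 2/8 = 9/8 = 1.125.
Kraft's inequality requires Σ ≤ 1; here Σ = 1.125 > 1, so no such prefix code exists.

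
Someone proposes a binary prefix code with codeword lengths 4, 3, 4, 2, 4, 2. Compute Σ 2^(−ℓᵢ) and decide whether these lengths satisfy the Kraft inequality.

With common denominator 2^4 = 16: Σ 2^(−ℓᵢ) = 1/16 + 2/16 + 1/16 + 4/16 + 1/16 + 4/16 = 13/16 = 0.8125.
Kraft's inequality requires Σ ≤ 1; here Σ = 0.8125 ≤ 1, so such a prefix code exists.

0.8125; yes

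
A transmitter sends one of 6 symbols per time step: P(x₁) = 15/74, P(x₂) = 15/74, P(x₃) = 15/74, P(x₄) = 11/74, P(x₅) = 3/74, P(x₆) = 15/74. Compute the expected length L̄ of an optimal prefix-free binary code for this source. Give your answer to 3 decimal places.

Repeatedly combine the two least-probable nodes; the expected code length is the sum of the merged weights.
merge 3/74 + 11/74 → 7/37
merge 7/37 + 15/74 → 29/74
merge 15/74 + 15/74 → 15/37
merge 15/74 + 29/74 → 22/37
merge 15/37 + 22/37 → 1
L = 7/37 + 29/74 + 15/37 + 22/37 + 1 = 191/74 ≈ 2.581 bits/symbol.

2.581 bits/symbol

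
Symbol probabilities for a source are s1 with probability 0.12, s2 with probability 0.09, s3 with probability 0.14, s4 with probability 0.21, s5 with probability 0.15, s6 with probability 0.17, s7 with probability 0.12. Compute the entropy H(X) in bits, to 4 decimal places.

2.7619 bits

H = −Σ pᵢ log₂ pᵢ.
−0.12·log₂(0.12) = 0.3671
−0.09·log₂(0.09) = 0.3127
−0.14·log₂(0.14) = 0.3971
−0.21·log₂(0.21) = 0.4728
−0.15·log₂(0.15) = 0.4105
−0.17·log₂(0.17) = 0.4346
−0.12·log₂(0.12) = 0.3671
Sum ≈ 2.7619 → 2.7619 bits.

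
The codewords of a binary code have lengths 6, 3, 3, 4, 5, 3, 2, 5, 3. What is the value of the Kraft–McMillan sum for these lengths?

With common denominator 2^6 = 64: Σ 2^(−ℓᵢ) = 1/64 + 8/64 + 8/64 + 4/64 + 2/64 + 8/64 + 16/64 + 2/64 + 8/64 = 57/64 = 0.890625.

0.890625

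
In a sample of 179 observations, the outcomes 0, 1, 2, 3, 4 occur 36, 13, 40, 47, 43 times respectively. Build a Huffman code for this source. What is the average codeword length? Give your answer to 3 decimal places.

2.274 bits/symbol

Probabilities are the counts divided by 179.
Repeatedly combine the two least-probable nodes; the expected code length is the sum of the merged weights.
merge 13/179 + 36/179 → 49/179
merge 40/179 + 43/179 → 83/179
merge 47/179 + 49/179 → 96/179
merge 83/179 + 96/179 → 1
L = 49/179 + 83/179 + 96/179 + 1 = 407/179 ≈ 2.274 bits/symbol.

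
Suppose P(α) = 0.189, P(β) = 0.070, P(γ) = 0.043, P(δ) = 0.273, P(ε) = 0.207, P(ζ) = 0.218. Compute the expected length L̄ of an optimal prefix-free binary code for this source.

2.415 bits/symbol

Repeatedly combine the two least-probable nodes; the expected code length is the sum of the merged weights.
merge 43/1000 + 7/100 → 113/1000
merge 113/1000 + 189/1000 → 151/500
merge 207/1000 + 109/500 → 17/40
merge 273/1000 + 151/500 → 23/40
merge 17/40 + 23/40 → 1
L = 113/1000 + 151/500 + 17/40 + 23/40 + 1 = 483/200 = 2.415 bits/symbol.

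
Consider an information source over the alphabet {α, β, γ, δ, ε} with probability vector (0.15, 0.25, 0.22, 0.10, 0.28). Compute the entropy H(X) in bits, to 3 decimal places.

2.238 bits

H = −Σ pᵢ log₂ pᵢ.
−0.15·log₂(0.15) = 0.4105
−0.25·log₂(0.25) = 0.5000
−0.22·log₂(0.22) = 0.4806
−0.10·log₂(0.10) = 0.3322
−0.28·log₂(0.28) = 0.5142
Sum ≈ 2.2375 → 2.238 bits.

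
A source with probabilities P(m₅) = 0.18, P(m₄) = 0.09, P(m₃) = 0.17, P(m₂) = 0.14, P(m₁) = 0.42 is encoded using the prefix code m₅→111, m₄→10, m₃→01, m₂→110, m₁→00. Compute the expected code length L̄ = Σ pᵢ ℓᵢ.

2.32 bits/symbol

L̄ = Σ pᵢ·ℓᵢ = 0.18·3 + 0.09·2 + 0.17·2 + 0.14·3 + 0.42·2 = 2.32 bits/symbol.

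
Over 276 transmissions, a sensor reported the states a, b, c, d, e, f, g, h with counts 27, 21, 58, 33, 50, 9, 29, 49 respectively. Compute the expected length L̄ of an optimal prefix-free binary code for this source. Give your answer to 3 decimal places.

Probabilities are the counts divided by 276.
Repeatedly combine the two least-probable nodes; the expected code length is the sum of the merged weights.
merge 3/92 + 7/92 → 5/46
merge 9/92 + 29/276 → 14/69
merge 5/46 + 11/92 → 21/92
merge 49/276 + 25/138 → 33/92
merge 14/69 + 29/138 → 19/46
merge 21/92 + 33/92 → 27/46
merge 19/46 + 27/46 → 1
L = 5/46 + 14/69 + 21/92 + 33/92 + 19/46 + 27/46 + 1 = 200/69 ≈ 2.899 bits/symbol.

2.899 bits/symbol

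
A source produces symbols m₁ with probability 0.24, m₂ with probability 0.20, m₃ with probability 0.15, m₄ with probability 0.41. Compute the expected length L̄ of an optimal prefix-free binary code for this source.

1.94 bits/symbol

Repeatedly combine the two least-probable nodes; the expected code length is the sum of the merged weights.
merge 3/20 + 1/5 → 7/20
merge 6/25 + 7/20 → 59/100
merge 41/100 + 59/100 → 1
L = 7/20 + 59/100 + 1 = 97/50 = 1.94 bits/symbol.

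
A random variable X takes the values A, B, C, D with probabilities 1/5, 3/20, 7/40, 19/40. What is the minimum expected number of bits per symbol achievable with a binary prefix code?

Repeatedly combine the two least-probable nodes; the expected code length is the sum of the merged weights.
merge 3/20 + 7/40 → 13/40
merge 1/5 + 13/40 → 21/40
merge 19/40 + 21/40 → 1
L = 13/40 + 21/40 + 1 = 37/20 = 1.85 bits/symbol.

1.85 bits/symbol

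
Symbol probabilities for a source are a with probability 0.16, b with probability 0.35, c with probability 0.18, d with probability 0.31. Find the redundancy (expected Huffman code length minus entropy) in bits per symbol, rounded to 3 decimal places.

Entropy H = −Σ p log₂ p ≈ 1.9222 bits.
Huffman merges: 4/25+9/50→17/50; 31/100+17/50→13/20; 7/20+13/20→1. L = 199/100 ≈ 1.9900.
L − H = 1.9900 − 1.9222 = 0.068 bits.

0.068 bits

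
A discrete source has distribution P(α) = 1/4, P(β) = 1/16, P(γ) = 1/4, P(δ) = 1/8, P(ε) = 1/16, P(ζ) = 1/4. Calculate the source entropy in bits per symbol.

Each probability is a power of 1/2, so log₂(1/p) is an integer.
H = Σ p·log₂(1/p) = 1/4·2 + 1/16·4 + 1/4·2 + 1/8·3 + 1/16·4 + 1/4·2 = 2.375 bits.

2.375 bits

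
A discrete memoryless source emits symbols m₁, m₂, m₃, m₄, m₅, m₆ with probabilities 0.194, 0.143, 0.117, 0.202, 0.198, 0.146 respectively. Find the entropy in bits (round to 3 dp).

2.556 bits

H = −Σ pᵢ log₂ pᵢ.
−0.194·log₂(0.194) = 0.4590
−0.143·log₂(0.143) = 0.4012
−0.117·log₂(0.117) = 0.3622
−0.202·log₂(0.202) = 0.4661
−0.198·log₂(0.198) = 0.4626
−0.146·log₂(0.146) = 0.4053
Sum ≈ 2.5564 → 2.556 bits.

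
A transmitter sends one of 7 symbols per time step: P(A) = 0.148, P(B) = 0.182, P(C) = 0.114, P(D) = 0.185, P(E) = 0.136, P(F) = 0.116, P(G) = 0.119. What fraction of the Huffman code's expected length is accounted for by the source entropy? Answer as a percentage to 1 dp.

98.8%

Entropy H = −Σ p log₂ p ≈ 2.7802 bits.
Huffman merges: 57/500+29/250→23/100; 119/1000+17/125→51/200; 37/250+91/500→33/100; 37/200+23/100→83/200; 51/200+33/100→117/200; 83/200+117/200→1. L = 563/200 ≈ 2.8150.
Efficiency = H/L = 2.7802/2.8150 = 98.8%.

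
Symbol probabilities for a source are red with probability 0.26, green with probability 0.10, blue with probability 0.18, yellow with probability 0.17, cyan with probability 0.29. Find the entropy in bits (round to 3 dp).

H = −Σ pᵢ log₂ pᵢ.
−0.26·log₂(0.26) = 0.5053
−0.10·log₂(0.10) = 0.3322
−0.18·log₂(0.18) = 0.4453
−0.17·log₂(0.17) = 0.4346
−0.29·log₂(0.29) = 0.5179
Sum ≈ 2.2353 → 2.235 bits.

2.235 bits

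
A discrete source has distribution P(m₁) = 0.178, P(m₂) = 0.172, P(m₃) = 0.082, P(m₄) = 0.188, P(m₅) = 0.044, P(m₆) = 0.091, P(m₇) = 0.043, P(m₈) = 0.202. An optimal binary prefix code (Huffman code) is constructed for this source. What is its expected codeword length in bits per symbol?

2.866 bits/symbol

Repeatedly combine the two least-probable nodes; the expected code length is the sum of the merged weights.
merge 43/1000 + 11/250 → 87/1000
merge 41/500 + 87/1000 → 169/1000
merge 91/1000 + 169/1000 → 13/50
merge 43/250 + 89/500 → 7/20
merge 47/250 + 101/500 → 39/100
merge 13/50 + 7/20 → 61/100
merge 39/100 + 61/100 → 1
L = 87/1000 + 169/1000 + 13/50 + 7/20 + 39/100 + 61/100 + 1 = 1433/500 = 2.866 bits/symbol.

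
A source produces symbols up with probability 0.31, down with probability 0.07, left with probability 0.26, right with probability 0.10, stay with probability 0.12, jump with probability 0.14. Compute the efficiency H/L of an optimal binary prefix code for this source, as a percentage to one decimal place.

Entropy H = −Σ p log₂ p ≈ 2.3940 bits.
Huffman merges: 7/100+1/10→17/100; 3/25+7/50→13/50; 17/100+13/50→43/100; 13/50+31/100→57/100; 43/100+57/100→1. L = 243/100 ≈ 2.4300.
Efficiency = H/L = 2.3940/2.4300 = 98.5%.

98.5%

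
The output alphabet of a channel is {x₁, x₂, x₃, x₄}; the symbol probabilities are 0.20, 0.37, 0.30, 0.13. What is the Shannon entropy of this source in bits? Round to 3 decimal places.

H = −Σ pᵢ log₂ pᵢ.
−0.20·log₂(0.20) = 0.4644
−0.37·log₂(0.37) = 0.5307
−0.30·log₂(0.30) = 0.5211
−0.13·log₂(0.13) = 0.3826
Sum ≈ 1.8988 → 1.899 bits.

1.899 bits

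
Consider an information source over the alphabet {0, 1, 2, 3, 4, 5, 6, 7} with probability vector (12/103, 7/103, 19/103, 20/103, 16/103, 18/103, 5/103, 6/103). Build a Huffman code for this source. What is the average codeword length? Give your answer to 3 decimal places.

2.903 bits/symbol

Repeatedly combine the two least-probable nodes; the expected code length is the sum of the merged weights.
merge 5/103 + 6/103 → 11/103
merge 7/103 + 11/103 → 18/103
merge 12/103 + 16/103 → 28/103
merge 18/103 + 18/103 → 36/103
merge 19/103 + 20/103 → 39/103
merge 28/103 + 36/103 → 64/103
merge 39/103 + 64/103 → 1
L = 11/103 + 18/103 + 28/103 + 36/103 + 39/103 + 64/103 + 1 = 299/103 ≈ 2.903 bits/symbol.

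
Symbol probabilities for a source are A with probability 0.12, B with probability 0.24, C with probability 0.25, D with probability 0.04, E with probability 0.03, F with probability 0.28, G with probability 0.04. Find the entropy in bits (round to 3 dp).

H = −Σ pᵢ log₂ pᵢ.
−0.12·log₂(0.12) = 0.3671
−0.24·log₂(0.24) = 0.4941
−0.25·log₂(0.25) = 0.5000
−0.04·log₂(0.04) = 0.1858
−0.03·log₂(0.03) = 0.1518
−0.28·log₂(0.28) = 0.5142
−0.04·log₂(0.04) = 0.1858
Sum ≈ 2.3987 → 2.399 bits.

2.399 bits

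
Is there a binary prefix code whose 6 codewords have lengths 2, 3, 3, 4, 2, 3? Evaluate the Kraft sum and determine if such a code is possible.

With common denominator 2^4 = 16: Σ 2^(−ℓᵢ) = 4/16 + 2/16 + 2/16 + 1/16 + 4/16 + 2/16 = 15/16 = 0.9375.
Kraft's inequality requires Σ ≤ 1; here Σ = 0.9375 ≤ 1, so such a prefix code exists.

0.9375; yes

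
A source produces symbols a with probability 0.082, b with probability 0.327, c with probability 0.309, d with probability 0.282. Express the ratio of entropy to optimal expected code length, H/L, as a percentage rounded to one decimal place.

93.1%

Entropy H = −Σ p log₂ p ≈ 1.8618 bits.
Huffman merges: 41/500+141/500→91/250; 309/1000+327/1000→159/250; 91/250+159/250→1. L = 2 ≈ 2.0000.
Efficiency = H/L = 1.8618/2.0000 = 93.1%.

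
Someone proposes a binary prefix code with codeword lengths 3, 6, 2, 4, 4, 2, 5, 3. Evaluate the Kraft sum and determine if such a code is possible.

With common denominator 2^6 = 64: Σ 2^(−ℓᵢ) = 8/64 + 1/64 + 16/64 + 4/64 + 4/64 + 16/64 + 2/64 + 8/64 = 59/64 = 0.921875.
Kraft's inequality requires Σ ≤ 1; here Σ = 0.921875 ≤ 1, so such a prefix code exists.

0.921875; yes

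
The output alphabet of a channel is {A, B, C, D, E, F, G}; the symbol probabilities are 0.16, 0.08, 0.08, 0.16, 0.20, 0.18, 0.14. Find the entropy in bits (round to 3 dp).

2.736 bits

H = −Σ pᵢ log₂ pᵢ.
−0.16·log₂(0.16) = 0.4230
−0.08·log₂(0.08) = 0.2915
−0.08·log₂(0.08) = 0.2915
−0.16·log₂(0.16) = 0.4230
−0.20·log₂(0.20) = 0.4644
−0.18·log₂(0.18) = 0.4453
−0.14·log₂(0.14) = 0.3971
Sum ≈ 2.7359 → 2.736 bits.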